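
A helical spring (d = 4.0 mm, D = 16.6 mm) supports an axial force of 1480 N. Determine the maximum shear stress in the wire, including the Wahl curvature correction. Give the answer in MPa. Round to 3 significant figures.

Spring index C = D/d = 16.6/4.0 = 4.1500
K_W = (4C−1)/(4C−4) + 0.615/C = 15.600/12.600 + 0.1482 = 1.3863
τ₀ = 8FD/(πd³) = 8·1480·16.6/(π·4.0³) = 196544/201.06 = 977.53 MPa
τ_max = K·τ₀ = 1.3863 × 977.53 = 1355.1 MPa

1360 MPa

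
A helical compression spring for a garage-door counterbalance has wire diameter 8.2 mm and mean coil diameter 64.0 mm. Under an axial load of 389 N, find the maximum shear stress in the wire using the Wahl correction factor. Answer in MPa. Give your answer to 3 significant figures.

137 MPa

Spring index C = D/d = 64.0/8.2 = 7.8049
K_W = (4C−1)/(4C−4) + 0.615/C = 30.220/27.220 + 0.0788 = 1.1890
τ₀ = 8FD/(πd³) = 8·389·64.0/(π·8.2³) = 199168/1732.2 = 114.98 MPa
τ_max = K·τ₀ = 1.1890 × 114.98 = 136.71 MPa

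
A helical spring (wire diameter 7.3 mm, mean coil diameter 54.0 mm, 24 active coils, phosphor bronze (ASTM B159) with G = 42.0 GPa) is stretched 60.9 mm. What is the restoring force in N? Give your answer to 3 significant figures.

240 N

k = Gd⁴/(8D³N_a) = (42.0×10³)(7.3⁴)/(8·54.0³·24) = 3.9451 N/mm
F = k·δ = 3.9451 × 60.9 = 240.26 N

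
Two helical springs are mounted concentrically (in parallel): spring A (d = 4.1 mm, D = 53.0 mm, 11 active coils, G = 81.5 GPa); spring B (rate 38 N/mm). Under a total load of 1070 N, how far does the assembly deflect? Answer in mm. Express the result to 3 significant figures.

k_A = Gd⁴/(8D³N_a) = (81.5×10³)(4.1⁴)/(8·53.0³·11) = 1.7579 N/mm
Parallel: k_eq = 1.7579 + 38 = 39.758 N/mm
δ = F/k_eq = 1070/39.758 = 26.913 mm

26.9 mm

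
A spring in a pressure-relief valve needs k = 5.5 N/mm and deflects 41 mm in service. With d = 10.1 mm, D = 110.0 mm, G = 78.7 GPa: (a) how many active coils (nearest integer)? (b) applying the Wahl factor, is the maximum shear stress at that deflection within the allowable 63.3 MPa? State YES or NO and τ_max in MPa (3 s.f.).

N_a = Gd⁴/(8D³k) = (78.7×10³)(10.1⁴)/(8·110.0³·5.5) = 13.98 → N_a = 14
Actual rate k = Gd⁴/(8D³·14) = 5.4937 N/mm
Working load F = kδ = 5.4937·41 = 225.24 N
C = 110.0/10.1 = 10.8911; K_W = (4C−1)/(4C−4)+0.615/C = 1.1323
τ_max = K_W·8FD/(πd³) = 1.1323·61.237 = 69.339 MPa
τ_max > 63.3 MPa → exceeds allowable

(a) 14 coils; (b) NO, τ_max = 69.3 MPa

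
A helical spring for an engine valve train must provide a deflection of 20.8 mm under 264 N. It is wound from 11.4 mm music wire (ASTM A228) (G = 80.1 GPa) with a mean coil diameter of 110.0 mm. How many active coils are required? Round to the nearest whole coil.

Required rate k = F/δ = 264/20.8 = 12.692 N/mm
N_a = Gd⁴/(8D³k) = (80.1×10³ × 11.4⁴)/(8 × 110.0³ × 12.692)
    = 1.35286e+09 / 1.35148e+08 = 10.01 → 10 coils

10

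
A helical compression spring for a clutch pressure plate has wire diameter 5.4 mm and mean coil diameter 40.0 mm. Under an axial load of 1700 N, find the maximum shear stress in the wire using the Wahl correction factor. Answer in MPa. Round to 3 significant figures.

Spring index C = D/d = 40.0/5.4 = 7.4074
K_W = (4C−1)/(4C−4) + 0.615/C = 28.630/25.630 + 0.0830 = 1.2001
τ₀ = 8FD/(πd³) = 8·1700·40.0/(π·5.4³) = 544000/494.69 = 1099.7 MPa
τ_max = K·τ₀ = 1.2001 × 1099.7 = 1319.7 MPa

1320 MPa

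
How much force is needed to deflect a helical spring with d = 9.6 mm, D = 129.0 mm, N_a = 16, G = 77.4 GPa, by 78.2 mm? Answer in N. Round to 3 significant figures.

187 N

k = Gd⁴/(8D³N_a) = (77.4×10³)(9.6⁴)/(8·129.0³·16) = 2.3925 N/mm
F = k·δ = 2.3925 × 78.2 = 187.09 N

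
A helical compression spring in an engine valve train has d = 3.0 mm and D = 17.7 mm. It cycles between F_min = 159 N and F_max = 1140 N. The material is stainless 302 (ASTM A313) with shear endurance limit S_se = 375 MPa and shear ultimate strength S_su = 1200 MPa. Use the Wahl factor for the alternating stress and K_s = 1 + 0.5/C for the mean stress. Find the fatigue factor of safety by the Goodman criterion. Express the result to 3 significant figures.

0.268

C = D/d = 17.7/3.0 = 5.9000; K_W = (4C−1)/(4C−4)+0.615/C = 1.2573; K_s = 1+0.5/C = 1.0847
F_a = (F_max−F_min)/2 = 490.5 N; F_m = (F_max+F_min)/2 = 649.5 N
τ_a = K_W·8F_aD/(πd³) = 1.2573 × 818.82 = 1029.5 MPa
τ_m = K_s·8F_mD/(πd³) = 1.0847 × 1084.2 = 1176.1 MPa
Goodman: 1/n_f = τ_a/S_se + τ_m/S_su = 1029.5/375 + 1176.1/1200 = 2.74534 + 0.98011 = 3.7254
n_f = 1/3.7254 = 0.2684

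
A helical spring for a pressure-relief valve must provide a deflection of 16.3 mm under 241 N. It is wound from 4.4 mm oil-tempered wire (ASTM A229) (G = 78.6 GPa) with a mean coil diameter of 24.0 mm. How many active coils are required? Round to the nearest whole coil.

18

Required rate k = F/δ = 241/16.3 = 14.785 N/mm
N_a = Gd⁴/(8D³k) = (78.6×10³ × 4.4⁴)/(8 × 24.0³ × 14.785)
    = 2.946e+07 / 1.63513e+06 = 18.02 → 18 coils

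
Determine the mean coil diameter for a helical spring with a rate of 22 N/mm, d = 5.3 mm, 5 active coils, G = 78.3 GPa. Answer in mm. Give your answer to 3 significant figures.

D = (Gd⁴/(8N_a·k))^(1/3) = (78.3×10³·5.3⁴/(8·5·22))^(1/3)
  = (70207.3)^(1/3) = 41.2535 mm

41.3 mm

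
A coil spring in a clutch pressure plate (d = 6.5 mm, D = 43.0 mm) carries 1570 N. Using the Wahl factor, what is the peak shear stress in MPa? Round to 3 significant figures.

Spring index C = D/d = 43.0/6.5 = 6.6154
K_W = (4C−1)/(4C−4) + 0.615/C = 25.462/22.462 + 0.0930 = 1.2265
τ₀ = 8FD/(πd³) = 8·1570·43.0/(π·6.5³) = 540080/862.76 = 625.99 MPa
τ_max = K·τ₀ = 1.2265 × 625.99 = 767.79 MPa

768 MPa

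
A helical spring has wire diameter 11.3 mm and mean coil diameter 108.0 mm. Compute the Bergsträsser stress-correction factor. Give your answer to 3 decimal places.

C = D/d = 108.0/11.3 = 9.5575
K_B = (4C+2)/(4C−3) = 40.230/35.230 = 1.1419

1.142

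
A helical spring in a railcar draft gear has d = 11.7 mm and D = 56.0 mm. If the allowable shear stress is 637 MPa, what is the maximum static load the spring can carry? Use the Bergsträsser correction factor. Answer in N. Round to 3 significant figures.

C = D/d = 56.0/11.7 = 4.7863
K_B = (4C+2)/(4C−3) = 21.145/16.145 = 1.3097
τ_max = K·8FD/(πd³) → F_max = τ_allow·πd³/(8DK)
F_max = 637·π·11.7³/(8·56.0·1.3097) = 3.2051e+06/586.74 = 5462.6 N

5460 N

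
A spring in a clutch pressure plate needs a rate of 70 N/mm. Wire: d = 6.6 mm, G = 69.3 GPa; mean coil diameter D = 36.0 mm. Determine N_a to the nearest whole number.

N_a = Gd⁴/(8D³k) = (69.3×10³ × 6.6⁴)/(8 × 36.0³ × 70)
    = 1.31495e+08 / 2.61274e+07 = 5.033 → 5 coils

5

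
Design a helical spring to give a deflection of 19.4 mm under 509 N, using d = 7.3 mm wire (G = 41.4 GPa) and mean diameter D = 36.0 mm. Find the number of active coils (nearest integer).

12

Required rate k = F/δ = 509/19.4 = 26.237 N/mm
N_a = Gd⁴/(8D³k) = (41.4×10³ × 7.3⁴)/(8 × 36.0³ × 26.237)
    = 1.17569e+08 / 9.79295e+06 = 12.01 → 12 coils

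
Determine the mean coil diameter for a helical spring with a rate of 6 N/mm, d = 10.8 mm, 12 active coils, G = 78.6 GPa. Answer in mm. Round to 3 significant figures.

123 mm

D = (Gd⁴/(8N_a·k))^(1/3) = (78.6×10³·10.8⁴/(8·12·6))^(1/3)
  = (1.8565e+06)^(1/3) = 122.9037 mm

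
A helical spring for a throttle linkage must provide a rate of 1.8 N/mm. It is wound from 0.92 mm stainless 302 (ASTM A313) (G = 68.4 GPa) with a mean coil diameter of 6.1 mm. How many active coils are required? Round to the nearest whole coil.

N_a = Gd⁴/(8D³k) = (68.4×10³ × 0.92⁴)/(8 × 6.1³ × 1.8)
    = 49001.3 / 3268.53 = 14.99 → 15 coils

15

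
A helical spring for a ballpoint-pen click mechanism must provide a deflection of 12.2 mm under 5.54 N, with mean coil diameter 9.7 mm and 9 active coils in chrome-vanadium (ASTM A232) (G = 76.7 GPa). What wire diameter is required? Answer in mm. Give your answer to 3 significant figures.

Required rate k = F/δ = 5.54/12.2 = 0.4541 N/mm
d = (8D³N_a·k / G)^(1/4) = (8·9.7³·9·0.4541 / (76.7×10³))^0.25
  = (0.38905)^0.25 = 0.7898 mm

0.790 mm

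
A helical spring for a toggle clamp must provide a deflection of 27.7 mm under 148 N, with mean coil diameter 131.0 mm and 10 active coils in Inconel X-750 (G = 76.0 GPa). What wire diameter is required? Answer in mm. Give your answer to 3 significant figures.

10.6 mm

Required rate k = F/δ = 148/27.7 = 5.343 N/mm
d = (8D³N_a·k / G)^(1/4) = (8·131.0³·10·5.343 / (76.0×10³))^0.25
  = (12644)^0.25 = 10.6040 mm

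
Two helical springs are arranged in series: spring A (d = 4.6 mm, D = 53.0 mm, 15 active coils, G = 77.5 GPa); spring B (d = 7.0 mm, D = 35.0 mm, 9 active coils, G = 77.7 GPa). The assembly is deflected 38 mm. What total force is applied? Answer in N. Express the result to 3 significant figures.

k_A = Gd⁴/(8D³N_a) = (77.5×10³)(4.6⁴)/(8·53.0³·15) = 1.9423 N/mm
k_B = Gd⁴/(8D³N_a) = (77.7×10³)(7.0⁴)/(8·35.0³·9) = 60.433 N/mm
Series: 1/k_eq = 1/1.9423 + 1/60.433 = 0.53139; k_eq = 1.8819 N/mm
F = k_eq·δ = 1.8819·38 = 71.51 N

71.5 N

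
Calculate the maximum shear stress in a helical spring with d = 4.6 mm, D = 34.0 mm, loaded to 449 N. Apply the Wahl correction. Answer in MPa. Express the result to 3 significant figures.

479 MPa

Spring index C = D/d = 34.0/4.6 = 7.3913
K_W = (4C−1)/(4C−4) + 0.615/C = 28.565/25.565 + 0.0832 = 1.2006
τ₀ = 8FD/(πd³) = 8·449·34.0/(π·4.6³) = 122128/305.79 = 399.39 MPa
τ_max = K·τ₀ = 1.2006 × 399.39 = 479.48 MPa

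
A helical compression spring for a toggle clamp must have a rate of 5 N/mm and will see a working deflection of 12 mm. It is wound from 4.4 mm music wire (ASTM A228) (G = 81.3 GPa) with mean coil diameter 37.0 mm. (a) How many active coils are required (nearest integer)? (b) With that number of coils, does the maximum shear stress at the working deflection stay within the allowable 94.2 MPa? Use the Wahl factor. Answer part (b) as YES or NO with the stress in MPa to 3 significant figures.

N_a = Gd⁴/(8D³k) = (81.3×10³)(4.4⁴)/(8·37.0³·5) = 15.04 → N_a = 15
Actual rate k = Gd⁴/(8D³·15) = 5.0132 N/mm
Working load F = kδ = 5.0132·12 = 60.158 N
C = 37.0/4.4 = 8.4091; K_W = (4C−1)/(4C−4)+0.615/C = 1.1744
τ_max = K_W·8FD/(πd³) = 1.1744·66.54 = 78.142 MPa
τ_max ≤ 94.2 MPa → acceptable

(a) 15 coils; (b) YES, τ_max = 78.1 MPa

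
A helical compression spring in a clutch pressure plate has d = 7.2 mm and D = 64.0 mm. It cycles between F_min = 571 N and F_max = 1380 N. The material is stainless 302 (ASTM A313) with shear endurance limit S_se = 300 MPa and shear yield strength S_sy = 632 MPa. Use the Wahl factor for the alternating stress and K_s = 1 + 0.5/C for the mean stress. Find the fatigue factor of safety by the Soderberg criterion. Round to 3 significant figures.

C = D/d = 64.0/7.2 = 8.8889; K_W = (4C−1)/(4C−4)+0.615/C = 1.1643; K_s = 1+0.5/C = 1.0562
F_a = (F_max−F_min)/2 = 404.5 N; F_m = (F_max+F_min)/2 = 975.5 N
τ_a = K_W·8F_aD/(πd³) = 1.1643 × 176.62 = 205.63 MPa
τ_m = K_s·8F_mD/(πd³) = 1.0562 × 425.94 = 449.9 MPa
Soderberg: 1/n_f = τ_a/S_se + τ_m/S_sy = 205.63/300 + 449.9/632 = 0.68544 + 0.71187 = 1.3973
n_f = 1/1.3973 = 0.7157

0.716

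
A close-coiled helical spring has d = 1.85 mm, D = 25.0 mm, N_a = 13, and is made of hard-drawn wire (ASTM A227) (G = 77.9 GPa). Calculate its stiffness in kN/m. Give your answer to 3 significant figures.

0.562 kN/m

k = Gd⁴/(8D³N_a) = (77.9×10³ × 1.85⁴) / (8 × 25.0³ × 13)
  = 912482 / 1.625e+06 = 0.56153 N/mm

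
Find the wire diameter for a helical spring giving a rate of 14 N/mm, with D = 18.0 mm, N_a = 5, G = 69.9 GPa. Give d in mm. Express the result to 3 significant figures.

d = (8D³N_a·k / G)^(1/4) = (8·18.0³·5·14 / (69.9×10³))^0.25
  = (46.723)^0.25 = 2.6145 mm

2.61 mm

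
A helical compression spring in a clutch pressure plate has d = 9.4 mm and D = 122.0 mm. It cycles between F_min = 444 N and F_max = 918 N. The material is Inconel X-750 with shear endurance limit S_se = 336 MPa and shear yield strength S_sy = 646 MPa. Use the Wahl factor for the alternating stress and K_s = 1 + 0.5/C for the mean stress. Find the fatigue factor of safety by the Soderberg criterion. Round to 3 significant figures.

1.42

C = D/d = 122.0/9.4 = 12.9787; K_W = (4C−1)/(4C−4)+0.615/C = 1.1100; K_s = 1+0.5/C = 1.0385
F_a = (F_max−F_min)/2 = 237 N; F_m = (F_max+F_min)/2 = 681 N
τ_a = K_W·8F_aD/(πd³) = 1.1100 × 88.647 = 98.398 MPa
τ_m = K_s·8F_mD/(πd³) = 1.0385 × 254.72 = 264.53 MPa
Soderberg: 1/n_f = τ_a/S_se + τ_m/S_sy = 98.398/336 + 264.53/646 = 0.29285 + 0.40949 = 0.70235
n_f = 1/0.70235 = 1.424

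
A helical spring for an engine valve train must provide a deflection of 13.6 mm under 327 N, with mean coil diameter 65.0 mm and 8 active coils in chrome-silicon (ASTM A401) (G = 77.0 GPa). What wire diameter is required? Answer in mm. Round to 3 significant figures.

Required rate k = F/δ = 327/13.6 = 24.044 N/mm
d = (8D³N_a·k / G)^(1/4) = (8·65.0³·8·24.044 / (77.0×10³))^0.25
  = (5488.3)^0.25 = 8.6072 mm

8.61 mm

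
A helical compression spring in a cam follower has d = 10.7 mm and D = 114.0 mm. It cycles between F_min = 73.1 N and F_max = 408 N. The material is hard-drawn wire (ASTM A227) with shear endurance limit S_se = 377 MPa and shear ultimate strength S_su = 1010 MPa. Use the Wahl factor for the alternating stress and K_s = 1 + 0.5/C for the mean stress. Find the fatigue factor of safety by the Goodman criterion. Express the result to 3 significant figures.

C = D/d = 114.0/10.7 = 10.6542; K_W = (4C−1)/(4C−4)+0.615/C = 1.1354; K_s = 1+0.5/C = 1.0469
F_a = (F_max−F_min)/2 = 167.45 N; F_m = (F_max+F_min)/2 = 240.55 N
τ_a = K_W·8F_aD/(πd³) = 1.1354 × 39.681 = 45.054 MPa
τ_m = K_s·8F_mD/(πd³) = 1.0469 × 57.003 = 59.678 MPa
Goodman: 1/n_f = τ_a/S_se + τ_m/S_su = 45.054/377 + 59.678/1010 = 0.11951 + 0.05909 = 0.17859
n_f = 1/0.17859 = 5.599

5.60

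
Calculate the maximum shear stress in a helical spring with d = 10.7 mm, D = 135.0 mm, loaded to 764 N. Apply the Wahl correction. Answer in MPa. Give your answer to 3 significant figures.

239 MPa

Spring index C = D/d = 135.0/10.7 = 12.6168
K_W = (4C−1)/(4C−4) + 0.615/C = 49.467/46.467 + 0.0487 = 1.1133
τ₀ = 8FD/(πd³) = 8·764·135.0/(π·10.7³) = 825120/3848.6 = 214.4 MPa
τ_max = K·τ₀ = 1.1133 × 214.4 = 238.69 MPa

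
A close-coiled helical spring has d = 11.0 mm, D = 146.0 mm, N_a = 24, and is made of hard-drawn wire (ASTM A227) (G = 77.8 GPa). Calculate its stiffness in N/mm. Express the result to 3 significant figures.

1.91 N/mm

k = Gd⁴/(8D³N_a) = (77.8×10³ × 11.0⁴) / (8 × 146.0³ × 24)
  = 1.13907e+09 / 5.9753e+08 = 1.9063 N/mm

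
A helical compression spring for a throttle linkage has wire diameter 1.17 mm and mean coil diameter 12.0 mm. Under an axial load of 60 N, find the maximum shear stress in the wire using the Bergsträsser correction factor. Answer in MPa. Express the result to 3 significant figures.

1300 MPa

Spring index C = D/d = 12.0/1.17 = 10.2564
K_B = (4C+2)/(4C−3) = 43.026/38.026 = 1.1315
τ₀ = 8FD/(πd³) = 8·60·12.0/(π·1.17³) = 5760/5.0316 = 1144.8 MPa
τ_max = K·τ₀ = 1.1315 × 1144.8 = 1295.3 MPa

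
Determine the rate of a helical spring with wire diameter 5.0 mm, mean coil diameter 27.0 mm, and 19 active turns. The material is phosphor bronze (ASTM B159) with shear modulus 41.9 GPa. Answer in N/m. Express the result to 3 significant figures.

8750 N/m

k = Gd⁴/(8D³N_a) = (41.9×10³ × 5.0⁴) / (8 × 27.0³ × 19)
  = 2.61875e+07 / 2.99182e+06 = 8.753 N/mm = 8753 N/m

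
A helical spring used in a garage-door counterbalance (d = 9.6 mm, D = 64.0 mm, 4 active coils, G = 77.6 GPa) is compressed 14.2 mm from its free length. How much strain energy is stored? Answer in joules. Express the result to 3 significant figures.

7.92 J

k = Gd⁴/(8D³N_a) = (77.6×10³)(9.6⁴)/(8·64.0³·4) = 78.57 N/mm
U = ½kδ² = 0.5 × 78.57 × 14.2² = 7921.4 N·mm = 7.9214 J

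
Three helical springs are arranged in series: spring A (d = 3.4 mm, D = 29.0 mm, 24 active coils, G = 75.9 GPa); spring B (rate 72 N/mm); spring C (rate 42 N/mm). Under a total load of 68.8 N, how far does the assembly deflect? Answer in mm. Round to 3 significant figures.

k_A = Gd⁴/(8D³N_a) = (75.9×10³)(3.4⁴)/(8·29.0³·24) = 2.166 N/mm
Series: 1/k_eq = 1/2.166 + 1/72 + 1/42 = 0.49937; k_eq = 2.0025 N/mm
δ = F/k_eq = 68.8/2.0025 = 34.357 mm

34.4 mm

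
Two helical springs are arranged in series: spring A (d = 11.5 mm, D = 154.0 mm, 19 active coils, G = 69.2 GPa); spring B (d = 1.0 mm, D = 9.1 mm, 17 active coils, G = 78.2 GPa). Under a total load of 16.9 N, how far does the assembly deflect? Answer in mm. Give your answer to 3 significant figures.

29.9 mm

k_A = Gd⁴/(8D³N_a) = (69.2×10³)(11.5⁴)/(8·154.0³·19) = 2.1802 N/mm
k_B = Gd⁴/(8D³N_a) = (78.2×10³)(1.0⁴)/(8·9.1³·17) = 0.76303 N/mm
Series: 1/k_eq = 1/2.1802 + 1/0.76303 = 1.7692; k_eq = 0.56522 N/mm
δ = F/k_eq = 16.9/0.56522 = 29.9 mm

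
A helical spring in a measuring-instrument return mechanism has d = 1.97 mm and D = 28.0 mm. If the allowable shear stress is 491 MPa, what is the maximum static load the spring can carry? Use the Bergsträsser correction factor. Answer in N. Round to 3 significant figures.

C = D/d = 28.0/1.97 = 14.2132
K_B = (4C+2)/(4C−3) = 58.853/53.853 = 1.0928
τ_max = K·8FD/(πd³) → F_max = τ_allow·πd³/(8DK)
F_max = 491·π·1.97³/(8·28.0·1.0928) = 11793/244.8 = 48.175 N

48.2 N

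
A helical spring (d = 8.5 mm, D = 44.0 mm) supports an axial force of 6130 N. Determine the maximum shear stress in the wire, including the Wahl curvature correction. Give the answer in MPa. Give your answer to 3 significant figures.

1450 MPa

Spring index C = D/d = 44.0/8.5 = 5.1765
K_W = (4C−1)/(4C−4) + 0.615/C = 19.706/16.706 + 0.1188 = 1.2984
τ₀ = 8FD/(πd³) = 8·6130·44.0/(π·8.5³) = 2.15776e+06/1929.3 = 1118.4 MPa
τ_max = K·τ₀ = 1.2984 × 1118.4 = 1452.1 MPa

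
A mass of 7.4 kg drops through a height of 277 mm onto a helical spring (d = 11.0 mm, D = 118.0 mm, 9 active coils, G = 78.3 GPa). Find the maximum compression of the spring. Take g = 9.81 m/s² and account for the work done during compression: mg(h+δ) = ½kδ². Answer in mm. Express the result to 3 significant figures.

72.3 mm

k = Gd⁴/(8D³N_a) = (78.3×10³)(11.0⁴)/(8·118.0³·9) = 9.6907 N/mm
W = mg = 7.4 × 9.81 = 72.594 N
½kδ² − Wδ − Wh = 0 → δ = (W + √(W² + 2kWh))/k
δ = (72.594 + √(5269.9 + 389731))/9.6907 = (72.594 + 628.49)/9.6907 = 72.346 mm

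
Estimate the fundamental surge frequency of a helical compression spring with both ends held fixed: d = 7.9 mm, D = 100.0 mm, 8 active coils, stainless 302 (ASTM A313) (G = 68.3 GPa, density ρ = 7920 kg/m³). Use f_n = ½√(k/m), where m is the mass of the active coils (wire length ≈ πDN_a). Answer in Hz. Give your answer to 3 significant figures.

32.6 Hz

k = Gd⁴/(8D³N_a) = (68.3×10³)(7.9⁴)/(8·100.0³·8) = 4.1567 N/mm = 4156.7 N/m
Wire length L = πDN_a = π·100.0·8 = 2513.3 mm
m = ρ·(πd²/4)·L = 7920 × 49.017×10⁻⁶ m² × 2.5133 m = 0.97568 kg
f_n = ½√(k/m) = 0.5·√(4156.7/0.97568) = 0.5·√(4260.3) = 32.635 Hz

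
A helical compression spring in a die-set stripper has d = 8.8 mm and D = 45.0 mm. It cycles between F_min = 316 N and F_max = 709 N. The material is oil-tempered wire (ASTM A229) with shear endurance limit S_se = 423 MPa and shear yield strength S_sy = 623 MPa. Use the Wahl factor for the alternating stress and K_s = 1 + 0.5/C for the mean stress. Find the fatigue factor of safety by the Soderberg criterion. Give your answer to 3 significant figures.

C = D/d = 45.0/8.8 = 5.1136; K_W = (4C−1)/(4C−4)+0.615/C = 1.3026; K_s = 1+0.5/C = 1.0978
F_a = (F_max−F_min)/2 = 196.5 N; F_m = (F_max+F_min)/2 = 512.5 N
τ_a = K_W·8F_aD/(πd³) = 1.3026 × 33.042 = 43.04 MPa
τ_m = K_s·8F_mD/(πd³) = 1.0978 × 86.178 = 94.605 MPa
Soderberg: 1/n_f = τ_a/S_se + τ_m/S_sy = 43.04/423 + 94.605/623 = 0.10175 + 0.15185 = 0.2536
n_f = 1/0.2536 = 3.943

3.94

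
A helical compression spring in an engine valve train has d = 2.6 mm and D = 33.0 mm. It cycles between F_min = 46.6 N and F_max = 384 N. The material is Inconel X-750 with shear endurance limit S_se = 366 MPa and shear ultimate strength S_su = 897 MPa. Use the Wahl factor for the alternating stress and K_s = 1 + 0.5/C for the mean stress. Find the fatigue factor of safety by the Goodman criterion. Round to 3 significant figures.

C = D/d = 33.0/2.6 = 12.6923; K_W = (4C−1)/(4C−4)+0.615/C = 1.1126; K_s = 1+0.5/C = 1.0394
F_a = (F_max−F_min)/2 = 168.7 N; F_m = (F_max+F_min)/2 = 215.3 N
τ_a = K_W·8F_aD/(πd³) = 1.1126 × 806.58 = 897.4 MPa
τ_m = K_s·8F_mD/(πd³) = 1.0394 × 1029.4 = 1069.9 MPa
Goodman: 1/n_f = τ_a/S_se + τ_m/S_su = 897.4/366 + 1069.9/897 = 2.45192 + 1.19279 = 3.6447
n_f = 1/3.6447 = 0.2744

0.274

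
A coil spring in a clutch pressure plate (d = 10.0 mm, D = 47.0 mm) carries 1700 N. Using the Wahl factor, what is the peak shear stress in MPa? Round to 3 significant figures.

Spring index C = D/d = 47.0/10.0 = 4.7000
K_W = (4C−1)/(4C−4) + 0.615/C = 17.800/14.800 + 0.1309 = 1.3336
τ₀ = 8FD/(πd³) = 8·1700·47.0/(π·10.0³) = 639200/3141.6 = 203.46 MPa
τ_max = K·τ₀ = 1.3336 × 203.46 = 271.33 MPa

271 MPa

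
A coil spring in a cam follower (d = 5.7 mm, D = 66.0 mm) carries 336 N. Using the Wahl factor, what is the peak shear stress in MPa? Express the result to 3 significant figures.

343 MPa

Spring index C = D/d = 66.0/5.7 = 11.5789
K_W = (4C−1)/(4C−4) + 0.615/C = 45.316/42.316 + 0.0531 = 1.1240
τ₀ = 8FD/(πd³) = 8·336·66.0/(π·5.7³) = 177408/581.8 = 304.93 MPa
τ_max = K·τ₀ = 1.1240 × 304.93 = 342.74 MPa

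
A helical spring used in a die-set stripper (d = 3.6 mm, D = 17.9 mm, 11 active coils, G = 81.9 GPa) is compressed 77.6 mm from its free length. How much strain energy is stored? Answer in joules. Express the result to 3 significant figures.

k = Gd⁴/(8D³N_a) = (81.9×10³)(3.6⁴)/(8·17.9³·11) = 27.255 N/mm
U = ½kδ² = 0.5 × 27.255 × 77.6² = 82063 N·mm = 82.063 J

82.1 J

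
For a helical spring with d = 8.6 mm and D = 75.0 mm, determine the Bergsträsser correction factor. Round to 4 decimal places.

1.1568

C = D/d = 75.0/8.6 = 8.7209
K_B = (4C+2)/(4C−3) = 36.884/31.884 = 1.1568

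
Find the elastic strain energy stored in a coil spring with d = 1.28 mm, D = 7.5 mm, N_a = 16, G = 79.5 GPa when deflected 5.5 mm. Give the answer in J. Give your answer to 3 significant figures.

0.0598 J

k = Gd⁴/(8D³N_a) = (79.5×10³)(1.28⁴)/(8·7.5³·16) = 3.952 N/mm
U = ½kδ² = 0.5 × 3.952 × 5.5² = 59.773 N·mm = 0.059773 J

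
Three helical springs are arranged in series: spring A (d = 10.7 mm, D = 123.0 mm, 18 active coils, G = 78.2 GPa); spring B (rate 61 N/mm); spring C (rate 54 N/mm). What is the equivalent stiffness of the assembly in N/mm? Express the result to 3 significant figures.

3.37 N/mm

k_A = Gd⁴/(8D³N_a) = (78.2×10³)(10.7⁴)/(8·123.0³·18) = 3.8253 N/mm
Series: 1/k_eq = 1/3.8253 + 1/61 + 1/54 = 0.29633; k_eq = 3.3746 N/mm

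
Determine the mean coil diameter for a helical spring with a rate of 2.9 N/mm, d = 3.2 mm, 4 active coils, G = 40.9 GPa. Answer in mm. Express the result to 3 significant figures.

D = (Gd⁴/(8N_a·k))^(1/3) = (40.9×10³·3.2⁴/(8·4·2.9))^(1/3)
  = (46214.2)^(1/3) = 35.8860 mm

35.9 mm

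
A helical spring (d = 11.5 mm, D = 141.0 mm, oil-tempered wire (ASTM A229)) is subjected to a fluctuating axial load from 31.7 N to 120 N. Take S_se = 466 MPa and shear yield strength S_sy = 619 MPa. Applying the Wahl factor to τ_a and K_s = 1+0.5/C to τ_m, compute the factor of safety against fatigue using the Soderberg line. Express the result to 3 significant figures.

18.2

C = D/d = 141.0/11.5 = 12.2609; K_W = (4C−1)/(4C−4)+0.615/C = 1.1168; K_s = 1+0.5/C = 1.0408
F_a = (F_max−F_min)/2 = 44.15 N; F_m = (F_max+F_min)/2 = 75.85 N
τ_a = K_W·8F_aD/(πd³) = 1.1168 × 10.423 = 11.64 MPa
τ_m = K_s·8F_mD/(πd³) = 1.0408 × 17.907 = 18.637 MPa
Soderberg: 1/n_f = τ_a/S_se + τ_m/S_sy = 11.64/466 + 18.637/619 = 0.02498 + 0.03011 = 0.055087
n_f = 1/0.055087 = 18.15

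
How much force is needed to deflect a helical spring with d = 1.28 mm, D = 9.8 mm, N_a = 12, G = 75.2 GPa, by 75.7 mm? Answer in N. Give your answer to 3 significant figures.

k = Gd⁴/(8D³N_a) = (75.2×10³)(1.28⁴)/(8·9.8³·12) = 2.2341 N/mm
F = k·δ = 2.2341 × 75.7 = 169.12 N

169 N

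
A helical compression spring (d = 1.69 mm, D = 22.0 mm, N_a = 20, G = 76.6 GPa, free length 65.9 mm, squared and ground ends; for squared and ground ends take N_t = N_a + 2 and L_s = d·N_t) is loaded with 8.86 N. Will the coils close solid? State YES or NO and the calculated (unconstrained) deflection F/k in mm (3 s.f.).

NO, δ = 24.2 mm

k = Gd⁴/(8D³N_a) = (76.6×10³)(1.69⁴)/(8·22.0³·20) = 0.36676 N/mm
N_t = 22; L_s = 1.69·22 = 37.18 mm; δ_solid = L₀ − L_s = 65.9 − 37.18 = 28.72 mm
δ = F/k = 8.86/0.36676 = 24.157 mm
δ < δ_solid → spring does not go solid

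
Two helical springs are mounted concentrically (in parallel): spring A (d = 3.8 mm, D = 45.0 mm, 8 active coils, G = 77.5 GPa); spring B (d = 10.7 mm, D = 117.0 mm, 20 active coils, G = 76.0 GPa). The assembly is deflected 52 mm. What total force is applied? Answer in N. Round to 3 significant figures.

346 N

k_A = Gd⁴/(8D³N_a) = (77.5×10³)(3.8⁴)/(8·45.0³·8) = 2.7709 N/mm
k_B = Gd⁴/(8D³N_a) = (76.0×10³)(10.7⁴)/(8·117.0³·20) = 3.8875 N/mm
Parallel: k_eq = 2.7709 + 3.8875 = 6.6584 N/mm
F = k_eq·δ = 6.6584·52 = 346.24 N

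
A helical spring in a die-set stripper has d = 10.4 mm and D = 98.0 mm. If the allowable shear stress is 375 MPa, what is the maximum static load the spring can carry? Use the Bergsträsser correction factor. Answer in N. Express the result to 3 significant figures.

1480 N

C = D/d = 98.0/10.4 = 9.4231
K_B = (4C+2)/(4C−3) = 39.692/34.692 = 1.1441
τ_max = K·8FD/(πd³) → F_max = τ_allow·πd³/(8DK)
F_max = 375·π·10.4³/(8·98.0·1.1441) = 1.3252e+06/896.99 = 1477.4 N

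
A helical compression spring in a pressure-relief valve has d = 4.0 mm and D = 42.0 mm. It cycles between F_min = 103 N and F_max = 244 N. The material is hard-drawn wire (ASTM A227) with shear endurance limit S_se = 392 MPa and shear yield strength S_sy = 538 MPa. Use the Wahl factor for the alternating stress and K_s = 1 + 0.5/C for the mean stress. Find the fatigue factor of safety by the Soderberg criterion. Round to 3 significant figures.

C = D/d = 42.0/4.0 = 10.5000; K_W = (4C−1)/(4C−4)+0.615/C = 1.1375; K_s = 1+0.5/C = 1.0476
F_a = (F_max−F_min)/2 = 70.5 N; F_m = (F_max+F_min)/2 = 173.5 N
τ_a = K_W·8F_aD/(πd³) = 1.1375 × 117.81 = 134.02 MPa
τ_m = K_s·8F_mD/(πd³) = 1.0476 × 289.94 = 303.75 MPa
Soderberg: 1/n_f = τ_a/S_se + τ_m/S_sy = 134.02/392 + 303.75/538 = 0.34188 + 0.56459 = 0.90646
n_f = 1/0.90646 = 1.103

1.10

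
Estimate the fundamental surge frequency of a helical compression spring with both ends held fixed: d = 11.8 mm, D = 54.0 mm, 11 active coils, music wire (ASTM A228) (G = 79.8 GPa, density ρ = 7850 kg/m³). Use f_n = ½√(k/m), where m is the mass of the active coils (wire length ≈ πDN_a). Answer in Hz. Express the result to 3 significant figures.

k = Gd⁴/(8D³N_a) = (79.8×10³)(11.8⁴)/(8·54.0³·11) = 111.65 N/mm = 1.1165e+05 N/m
Wire length L = πDN_a = π·54.0·11 = 1866.1 mm
m = ρ·(πd²/4)·L = 7850 × 109.36×10⁻⁶ m² × 1.8661 m = 1.602 kg
f_n = ½√(k/m) = 0.5·√(1.1165e+05/1.602) = 0.5·√(69696) = 132 Hz

132 Hz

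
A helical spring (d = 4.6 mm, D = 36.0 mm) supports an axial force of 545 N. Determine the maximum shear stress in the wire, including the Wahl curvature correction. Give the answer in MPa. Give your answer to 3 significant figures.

Spring index C = D/d = 36.0/4.6 = 7.8261
K_W = (4C−1)/(4C−4) + 0.615/C = 30.304/27.304 + 0.0786 = 1.1885
τ₀ = 8FD/(πd³) = 8·545·36.0/(π·4.6³) = 156960/305.79 = 513.29 MPa
τ_max = K·τ₀ = 1.1885 × 513.29 = 610.03 MPa

610 MPa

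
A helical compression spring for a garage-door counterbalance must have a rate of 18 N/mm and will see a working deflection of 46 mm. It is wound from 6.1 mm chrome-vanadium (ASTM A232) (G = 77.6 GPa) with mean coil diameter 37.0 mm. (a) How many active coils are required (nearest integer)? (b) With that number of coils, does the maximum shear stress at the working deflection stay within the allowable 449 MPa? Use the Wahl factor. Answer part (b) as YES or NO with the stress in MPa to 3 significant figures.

N_a = Gd⁴/(8D³k) = (77.6×10³)(6.1⁴)/(8·37.0³·18) = 14.73 → N_a = 15
Actual rate k = Gd⁴/(8D³·15) = 17.676 N/mm
Working load F = kδ = 17.676·46 = 813.12 N
C = 37.0/6.1 = 6.0656; K_W = (4C−1)/(4C−4)+0.615/C = 1.2495
τ_max = K_W·8FD/(πd³) = 1.2495·337.52 = 421.72 MPa
τ_max ≤ 449 MPa → acceptable

(a) 15 coils; (b) YES, τ_max = 422 MPa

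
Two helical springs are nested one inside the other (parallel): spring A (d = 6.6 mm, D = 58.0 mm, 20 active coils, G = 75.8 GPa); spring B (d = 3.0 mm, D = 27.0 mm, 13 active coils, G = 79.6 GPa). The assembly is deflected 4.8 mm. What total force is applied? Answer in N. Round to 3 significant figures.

37.2 N

k_A = Gd⁴/(8D³N_a) = (75.8×10³)(6.6⁴)/(8·58.0³·20) = 4.6072 N/mm
k_B = Gd⁴/(8D³N_a) = (79.6×10³)(3.0⁴)/(8·27.0³·13) = 3.1497 N/mm
Parallel: k_eq = 4.6072 + 3.1497 = 7.757 N/mm
F = k_eq·δ = 7.757·4.8 = 37.233 N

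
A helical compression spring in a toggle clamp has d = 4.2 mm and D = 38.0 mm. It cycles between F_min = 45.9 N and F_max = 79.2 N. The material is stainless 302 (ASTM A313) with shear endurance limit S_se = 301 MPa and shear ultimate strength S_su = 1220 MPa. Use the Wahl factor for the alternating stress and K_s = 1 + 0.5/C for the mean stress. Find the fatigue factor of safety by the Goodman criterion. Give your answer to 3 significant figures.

C = D/d = 38.0/4.2 = 9.0476; K_W = (4C−1)/(4C−4)+0.615/C = 1.1612; K_s = 1+0.5/C = 1.0553
F_a = (F_max−F_min)/2 = 16.65 N; F_m = (F_max+F_min)/2 = 62.55 N
τ_a = K_W·8F_aD/(πd³) = 1.1612 × 21.747 = 25.251 MPa
τ_m = K_s·8F_mD/(πd³) = 1.0553 × 81.696 = 86.211 MPa
Goodman: 1/n_f = τ_a/S_se + τ_m/S_su = 25.251/301 + 86.211/1220 = 0.08389 + 0.07066 = 0.15456
n_f = 1/0.15456 = 6.47

6.47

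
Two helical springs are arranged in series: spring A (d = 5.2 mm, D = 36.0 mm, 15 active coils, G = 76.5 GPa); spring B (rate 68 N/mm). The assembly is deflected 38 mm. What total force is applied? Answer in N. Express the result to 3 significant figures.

k_A = Gd⁴/(8D³N_a) = (76.5×10³)(5.2⁴)/(8·36.0³·15) = 9.9905 N/mm
Series: 1/k_eq = 1/9.9905 + 1/68 = 0.1148; k_eq = 8.7107 N/mm
F = k_eq·δ = 8.7107·38 = 331.01 N

331 N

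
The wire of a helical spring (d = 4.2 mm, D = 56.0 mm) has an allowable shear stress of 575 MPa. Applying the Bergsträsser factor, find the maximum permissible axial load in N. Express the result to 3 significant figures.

272 N

C = D/d = 56.0/4.2 = 13.3333
K_B = (4C+2)/(4C−3) = 55.333/50.333 = 1.0993
τ_max = K·8FD/(πd³) → F_max = τ_allow·πd³/(8DK)
F_max = 575·π·4.2³/(8·56.0·1.0993) = 1.3383e+05/492.5 = 271.74 N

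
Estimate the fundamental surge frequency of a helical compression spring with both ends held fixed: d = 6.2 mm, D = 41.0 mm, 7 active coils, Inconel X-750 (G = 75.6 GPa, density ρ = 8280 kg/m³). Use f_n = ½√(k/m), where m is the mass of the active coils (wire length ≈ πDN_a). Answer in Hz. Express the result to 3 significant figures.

179 Hz

k = Gd⁴/(8D³N_a) = (75.6×10³)(6.2⁴)/(8·41.0³·7) = 28.943 N/mm = 28943 N/m
Wire length L = πDN_a = π·41.0·7 = 901.64 mm
m = ρ·(πd²/4)·L = 8280 × 30.191×10⁻⁶ m² × 0.90164 m = 0.22539 kg
f_n = ½√(k/m) = 0.5·√(28943/0.22539) = 0.5·√(1.2841e+05) = 179.17 Hz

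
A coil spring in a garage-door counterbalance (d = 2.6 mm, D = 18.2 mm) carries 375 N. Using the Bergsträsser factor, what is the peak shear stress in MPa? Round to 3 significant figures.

1190 MPa

Spring index C = D/d = 18.2/2.6 = 7.0000
K_B = (4C+2)/(4C−3) = 30.000/25.000 = 1.2000
τ₀ = 8FD/(πd³) = 8·375·18.2/(π·2.6³) = 54600/55.217 = 988.83 MPa
τ_max = K·τ₀ = 1.2000 × 988.83 = 1186.6 MPa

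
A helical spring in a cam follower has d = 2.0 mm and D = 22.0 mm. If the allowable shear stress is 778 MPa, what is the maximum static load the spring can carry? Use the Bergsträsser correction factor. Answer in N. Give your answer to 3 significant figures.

99.0 N

C = D/d = 22.0/2.0 = 11.0000
K_B = (4C+2)/(4C−3) = 46.000/41.000 = 1.1220
τ_max = K·8FD/(πd³) → F_max = τ_allow·πd³/(8DK)
F_max = 778·π·2.0³/(8·22.0·1.1220) = 19553/197.46 = 99.022 N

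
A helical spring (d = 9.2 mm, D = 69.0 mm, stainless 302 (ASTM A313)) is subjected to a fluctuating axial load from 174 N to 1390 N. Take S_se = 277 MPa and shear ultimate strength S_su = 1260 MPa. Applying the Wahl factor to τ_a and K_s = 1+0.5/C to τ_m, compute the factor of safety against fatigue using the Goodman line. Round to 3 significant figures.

1.35

C = D/d = 69.0/9.2 = 7.5000; K_W = (4C−1)/(4C−4)+0.615/C = 1.1974; K_s = 1+0.5/C = 1.0667
F_a = (F_max−F_min)/2 = 608 N; F_m = (F_max+F_min)/2 = 782 N
τ_a = K_W·8F_aD/(πd³) = 1.1974 × 137.19 = 164.27 MPa
τ_m = K_s·8F_mD/(πd³) = 1.0667 × 176.45 = 188.22 MPa
Goodman: 1/n_f = τ_a/S_se + τ_m/S_su = 164.27/277 + 188.22/1260 = 0.59304 + 0.14938 = 0.74242
n_f = 1/0.74242 = 1.347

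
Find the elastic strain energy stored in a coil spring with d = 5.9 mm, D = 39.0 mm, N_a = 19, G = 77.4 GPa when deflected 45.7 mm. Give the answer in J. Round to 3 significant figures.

k = Gd⁴/(8D³N_a) = (77.4×10³)(5.9⁴)/(8·39.0³·19) = 10.402 N/mm
U = ½kδ² = 0.5 × 10.402 × 45.7² = 10862 N·mm = 10.862 J

10.9 J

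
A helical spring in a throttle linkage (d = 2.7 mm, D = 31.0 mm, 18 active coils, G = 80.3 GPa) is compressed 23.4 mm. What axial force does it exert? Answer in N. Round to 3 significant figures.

23.3 N

k = Gd⁴/(8D³N_a) = (80.3×10³)(2.7⁴)/(8·31.0³·18) = 0.99477 N/mm
F = k·δ = 0.99477 × 23.4 = 23.278 N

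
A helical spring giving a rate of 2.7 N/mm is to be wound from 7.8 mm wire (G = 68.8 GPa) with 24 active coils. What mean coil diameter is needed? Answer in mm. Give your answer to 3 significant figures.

78.9 mm

D = (Gd⁴/(8N_a·k))^(1/3) = (68.8×10³·7.8⁴/(8·24·2.7))^(1/3)
  = (491249)^(1/3) = 78.9043 mm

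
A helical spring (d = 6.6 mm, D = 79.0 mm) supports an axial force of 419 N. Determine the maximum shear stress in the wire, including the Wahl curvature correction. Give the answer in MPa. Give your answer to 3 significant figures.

328 MPa

Spring index C = D/d = 79.0/6.6 = 11.9697
K_W = (4C−1)/(4C−4) + 0.615/C = 46.879/43.879 + 0.0514 = 1.1197
τ₀ = 8FD/(πd³) = 8·419·79.0/(π·6.6³) = 264808/903.2 = 293.19 MPa
τ_max = K·τ₀ = 1.1197 × 293.19 = 328.3 MPa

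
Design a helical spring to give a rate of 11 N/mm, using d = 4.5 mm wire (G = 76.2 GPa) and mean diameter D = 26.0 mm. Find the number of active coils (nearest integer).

N_a = Gd⁴/(8D³k) = (76.2×10³ × 4.5⁴)/(8 × 26.0³ × 11)
    = 3.12468e+07 / 1.54669e+06 = 20.2 → 20 coils

20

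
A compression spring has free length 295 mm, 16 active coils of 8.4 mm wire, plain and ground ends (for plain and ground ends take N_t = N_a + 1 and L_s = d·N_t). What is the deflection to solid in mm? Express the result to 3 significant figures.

N_t = 17; L_s = 8.4·17 = 142.8 mm
δ_solid = L₀ − L_s = 295 − 142.8 = 152.2 mm

152 mm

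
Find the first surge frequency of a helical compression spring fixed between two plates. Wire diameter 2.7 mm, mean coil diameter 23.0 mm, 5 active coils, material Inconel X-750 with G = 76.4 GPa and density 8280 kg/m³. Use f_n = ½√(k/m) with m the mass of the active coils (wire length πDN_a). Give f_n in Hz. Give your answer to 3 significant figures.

k = Gd⁴/(8D³N_a) = (76.4×10³)(2.7⁴)/(8·23.0³·5) = 8.3427 N/mm = 8342.7 N/m
Wire length L = πDN_a = π·23.0·5 = 361.28 mm
m = ρ·(πd²/4)·L = 8280 × 5.7256×10⁻⁶ m² × 0.36128 m = 0.017128 kg
f_n = ½√(k/m) = 0.5·√(8342.7/0.017128) = 0.5·√(4.8709e+05) = 348.96 Hz

349 Hz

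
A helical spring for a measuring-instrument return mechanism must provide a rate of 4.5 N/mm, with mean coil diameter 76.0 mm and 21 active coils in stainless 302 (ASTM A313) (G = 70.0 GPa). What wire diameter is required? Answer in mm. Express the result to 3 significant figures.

8.30 mm

d = (8D³N_a·k / G)^(1/4) = (8·76.0³·21·4.5 / (70.0×10³))^0.25
  = (4740.9)^0.25 = 8.2979 mm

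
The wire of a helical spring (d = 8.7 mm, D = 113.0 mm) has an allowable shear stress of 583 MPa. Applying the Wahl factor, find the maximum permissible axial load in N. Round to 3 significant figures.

C = D/d = 113.0/8.7 = 12.9885
K_W = (4C−1)/(4C−4) + 0.615/C = 50.954/47.954 + 0.0473 = 1.1099
τ_max = K·8FD/(πd³) → F_max = τ_allow·πd³/(8DK)
F_max = 583·π·8.7³/(8·113.0·1.1099) = 1.2061e+06/1003.4 = 1202 N

1200 N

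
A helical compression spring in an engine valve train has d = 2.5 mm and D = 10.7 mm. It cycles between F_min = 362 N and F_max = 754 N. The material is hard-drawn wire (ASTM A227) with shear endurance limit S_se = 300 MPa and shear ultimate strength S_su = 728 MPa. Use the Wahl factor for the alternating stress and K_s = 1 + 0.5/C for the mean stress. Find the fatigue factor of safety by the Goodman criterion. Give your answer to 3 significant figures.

0.327

C = D/d = 10.7/2.5 = 4.2800; K_W = (4C−1)/(4C−4)+0.615/C = 1.3724; K_s = 1+0.5/C = 1.1168
F_a = (F_max−F_min)/2 = 196 N; F_m = (F_max+F_min)/2 = 558 N
τ_a = K_W·8F_aD/(πd³) = 1.3724 × 341.79 = 469.06 MPa
τ_m = K_s·8F_mD/(πd³) = 1.1168 × 973.06 = 1086.7 MPa
Goodman: 1/n_f = τ_a/S_se + τ_m/S_su = 469.06/300 + 1086.7/728 = 1.56352 + 1.49276 = 3.0563
n_f = 1/3.0563 = 0.3272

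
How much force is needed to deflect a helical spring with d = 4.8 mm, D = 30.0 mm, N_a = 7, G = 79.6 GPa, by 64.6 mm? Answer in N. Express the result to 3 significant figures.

1810 N

k = Gd⁴/(8D³N_a) = (79.6×10³)(4.8⁴)/(8·30.0³·7) = 27.946 N/mm
F = k·δ = 27.946 × 64.6 = 1805.3 N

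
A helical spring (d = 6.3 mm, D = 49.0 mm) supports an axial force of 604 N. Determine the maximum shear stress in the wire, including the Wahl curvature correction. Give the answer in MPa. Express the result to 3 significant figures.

359 MPa

Spring index C = D/d = 49.0/6.3 = 7.7778
K_W = (4C−1)/(4C−4) + 0.615/C = 30.111/27.111 + 0.0791 = 1.1897
τ₀ = 8FD/(πd³) = 8·604·49.0/(π·6.3³) = 236768/785.55 = 301.41 MPa
τ_max = K·τ₀ = 1.1897 × 301.41 = 358.59 MPa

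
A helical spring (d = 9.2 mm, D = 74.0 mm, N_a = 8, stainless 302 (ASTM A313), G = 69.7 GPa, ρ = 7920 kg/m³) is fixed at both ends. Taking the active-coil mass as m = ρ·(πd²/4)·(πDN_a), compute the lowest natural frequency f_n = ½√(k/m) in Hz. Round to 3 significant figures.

k = Gd⁴/(8D³N_a) = (69.7×10³)(9.2⁴)/(8·74.0³·8) = 19.253 N/mm = 19253 N/m
Wire length L = πDN_a = π·74.0·8 = 1859.8 mm
m = ρ·(πd²/4)·L = 7920 × 66.476×10⁻⁶ m² × 1.8598 m = 0.97918 kg
f_n = ½√(k/m) = 0.5·√(19253/0.97918) = 0.5·√(19663) = 70.112 Hz

70.1 Hz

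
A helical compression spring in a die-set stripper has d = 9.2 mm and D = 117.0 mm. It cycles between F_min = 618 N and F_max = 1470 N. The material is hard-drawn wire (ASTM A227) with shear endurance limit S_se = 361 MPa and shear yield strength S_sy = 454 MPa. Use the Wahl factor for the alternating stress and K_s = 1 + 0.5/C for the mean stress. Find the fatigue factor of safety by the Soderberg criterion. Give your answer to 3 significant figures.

C = D/d = 117.0/9.2 = 12.7174; K_W = (4C−1)/(4C−4)+0.615/C = 1.1124; K_s = 1+0.5/C = 1.0393
F_a = (F_max−F_min)/2 = 426 N; F_m = (F_max+F_min)/2 = 1044 N
τ_a = K_W·8F_aD/(πd³) = 1.1124 × 162.99 = 181.31 MPa
τ_m = K_s·8F_mD/(πd³) = 1.0393 × 399.45 = 415.16 MPa
Soderberg: 1/n_f = τ_a/S_se + τ_m/S_sy = 181.31/361 + 415.16/454 = 0.50224 + 0.91444 = 1.4167
n_f = 1/1.4167 = 0.7059

0.706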